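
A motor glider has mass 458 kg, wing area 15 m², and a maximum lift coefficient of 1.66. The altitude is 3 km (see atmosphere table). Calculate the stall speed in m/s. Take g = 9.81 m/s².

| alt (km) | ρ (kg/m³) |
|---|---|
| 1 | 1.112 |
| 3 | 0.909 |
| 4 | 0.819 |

At 3 km, from the table: ρ = 0.909 kg/m³.
Weight W = mg = 458 × 9.81 = 4493 N.
From L = ½ρV²S·CL,max = W: V_stall = √(2W/(ρSCL,max)) = √(2·4493/(0.909·15·1.66))
V_stall = √397 = 19.9 m/s

V_stall = 19.9 m/s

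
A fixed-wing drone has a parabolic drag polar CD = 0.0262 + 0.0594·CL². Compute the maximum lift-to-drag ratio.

For CD = CD0 + K·CL², (L/D)max occurs at CL* = √(CD0/K) and equals 1/(2√(K·CD0)).
(L/D)max = 1/(2√(0.0594 × 0.0262)) = 1/(2 × 0.03945) = 12.7

(L/D)max = 12.7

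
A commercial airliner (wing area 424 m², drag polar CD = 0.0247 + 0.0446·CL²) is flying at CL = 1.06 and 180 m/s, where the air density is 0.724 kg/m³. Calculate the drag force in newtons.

D = 3.72×10^5 N

CD = 0.0247 + 0.0446 × 1.06² = 0.07481
D = ½ρv²S·CD = ½ × 0.724 × 180² × 424 × 0.07481 = 3.72×10^5 N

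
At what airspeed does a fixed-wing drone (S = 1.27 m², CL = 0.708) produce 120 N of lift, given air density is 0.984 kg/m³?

L = ½ρv²S·CL ⇒ v = √(2L/(ρ·S·CL))
v = √(2 × 120 / (0.984 × 1.27 × 0.708)) = √271.3 = 16.5 m/s

v = 16.5 m/s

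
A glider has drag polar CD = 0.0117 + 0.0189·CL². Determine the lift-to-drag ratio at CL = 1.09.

CD = 0.0117 + 0.0189 × 1.09² = 0.03416
L/D = CL/CD = 1.09 / 0.03416 = 31.9

L/D = 31.9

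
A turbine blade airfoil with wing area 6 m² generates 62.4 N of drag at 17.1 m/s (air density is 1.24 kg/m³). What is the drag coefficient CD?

CD = 0.0574

From D = ½ρv²S·CD, rearranging gives CD = 2D/(ρv²S).
CD = 2 × 62.4 / (1.24 × 17.1² × 6) = 0.0574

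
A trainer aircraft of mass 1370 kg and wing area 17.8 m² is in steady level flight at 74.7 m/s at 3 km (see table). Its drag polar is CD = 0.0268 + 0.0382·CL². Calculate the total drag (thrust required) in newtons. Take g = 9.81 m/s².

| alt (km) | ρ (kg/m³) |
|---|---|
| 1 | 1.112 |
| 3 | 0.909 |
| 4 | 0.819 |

At 3 km, from the table: ρ = 0.909 kg/m³.
Weight W = mg = 1370 × 9.81 = 13440 N; in level flight L = W.
q = ½ρv² = ½ × 0.909 × 74.7² = 2536 Pa.
CL = W/(q·S) = 13440 / (2536 × 17.8) = 0.2977.
CD = 0.0268 + 0.0382 × 0.2977² = 0.03019.
D = q·S·CD = 2536 × 17.8 × 0.03019 = 1363 N

D = 1360 N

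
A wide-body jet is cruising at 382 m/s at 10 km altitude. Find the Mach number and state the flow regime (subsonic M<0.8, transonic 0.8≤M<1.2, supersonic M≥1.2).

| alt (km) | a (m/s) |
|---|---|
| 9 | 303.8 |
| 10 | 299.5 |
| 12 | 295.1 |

M = 1.28 (supersonic)

At 10 km, from the table: a = 299.5 m/s.
M = v/a = 382 / 299.5 = 1.28
M = 1.28 → supersonic.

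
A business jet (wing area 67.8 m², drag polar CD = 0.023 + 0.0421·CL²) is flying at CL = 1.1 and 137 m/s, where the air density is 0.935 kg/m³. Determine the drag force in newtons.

CD = 0.023 + 0.0421 × 1.1² = 0.07394
D = ½ρv²S·CD = ½ × 0.935 × 137² × 67.8 × 0.07394 = 44000 N

D = 44000 N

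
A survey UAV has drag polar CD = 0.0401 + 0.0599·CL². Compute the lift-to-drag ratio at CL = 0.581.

L/D = 9.63

CD = 0.0401 + 0.0599 × 0.581² = 0.06032
L/D = CL/CD = 0.581 / 0.06032 = 9.63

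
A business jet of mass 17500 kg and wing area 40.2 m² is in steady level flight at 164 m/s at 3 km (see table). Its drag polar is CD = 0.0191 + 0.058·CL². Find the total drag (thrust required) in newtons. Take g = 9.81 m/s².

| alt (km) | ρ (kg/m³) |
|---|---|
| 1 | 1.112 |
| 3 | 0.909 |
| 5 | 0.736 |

D = 12900 N

At 3 km, from the table: ρ = 0.909 kg/m³.
In steady level flight, lift balances weight: W = mg = 17500 × 9.81 = 1.7168×10^5 N.
q = ½ρv² = ½ × 0.909 × 164² = 12220 Pa.
CL = 2W/(ρv²S) = 2×1.7168×10^5/(0.909×164²×40.2) = 0.3493.
CD = 0.0191 + 0.058 × 0.3493² = 0.02618.
D = q·S·CD = 12220 × 40.2 × 0.02618 = 12860 N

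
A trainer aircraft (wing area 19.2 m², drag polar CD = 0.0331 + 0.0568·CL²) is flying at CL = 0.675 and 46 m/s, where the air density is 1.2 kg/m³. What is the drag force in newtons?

D = 1440 N

CD = 0.0331 + 0.0568 × 0.675² = 0.05898
D = ½ρv²S·CD = ½ × 1.2 × 46² × 19.2 × 0.05898 = 1440 N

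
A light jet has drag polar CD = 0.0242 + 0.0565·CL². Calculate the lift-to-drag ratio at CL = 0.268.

L/D = 9.48

CD = 0.0242 + 0.0565 × 0.268² = 0.02826
L/D = CL/CD = 0.268 / 0.02826 = 9.48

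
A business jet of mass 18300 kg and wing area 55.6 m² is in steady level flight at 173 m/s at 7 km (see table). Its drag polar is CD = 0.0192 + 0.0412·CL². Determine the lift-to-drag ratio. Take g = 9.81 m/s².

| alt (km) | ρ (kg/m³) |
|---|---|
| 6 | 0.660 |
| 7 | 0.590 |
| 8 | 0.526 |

At 7 km, from the table: ρ = 0.590 kg/m³.
In steady level flight, lift balances weight: W = mg = 18300 × 9.81 = 1.7952×10^5 N.
Dynamic pressure q = 0.5 × 0.59 × 173² = 8829 Pa.
Required CL = L/(qS) = 1.7952×10^5/(8829·55.6) = 0.3657.
CD = 0.0192 + 0.0412 × 0.3657² = 0.02471.
L/D = CL/CD = 0.3657 / 0.02471 = 14.8

L/D = 14.8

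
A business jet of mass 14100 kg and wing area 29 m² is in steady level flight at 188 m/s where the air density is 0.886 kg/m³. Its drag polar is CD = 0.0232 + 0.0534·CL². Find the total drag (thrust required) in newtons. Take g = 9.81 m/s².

D = 12800 N

In steady level flight, lift balances weight: W = mg = 14100 × 9.81 = 1.3832×10^5 N.
q = ½ρv² = ½ × 0.886 × 188² = 15660 Pa.
CL = W/(q·S) = 1.3832×10^5 / (15660 × 29) = 0.3046.
CD = 0.0232 + 0.0534 × 0.3046² = 0.02816.
D = q·S·CD = 15660 × 29 × 0.02816 = 12780 N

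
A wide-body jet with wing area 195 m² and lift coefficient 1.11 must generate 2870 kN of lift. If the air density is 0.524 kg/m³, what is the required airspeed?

L = ½ρv²S·CL ⇒ v = √(2L/(ρ·S·CL))
v = √(2 × 2.87×10^6 / (0.524 × 195 × 1.11)) = √50610 = 225 m/s

v = 225 m/s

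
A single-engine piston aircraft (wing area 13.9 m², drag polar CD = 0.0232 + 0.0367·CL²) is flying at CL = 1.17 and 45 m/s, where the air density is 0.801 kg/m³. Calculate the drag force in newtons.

D = 828 N

CD = 0.0232 + 0.0367 × 1.17² = 0.07344
D = ½ρv²S·CD = ½ × 0.801 × 45² × 13.9 × 0.07344 = 828 N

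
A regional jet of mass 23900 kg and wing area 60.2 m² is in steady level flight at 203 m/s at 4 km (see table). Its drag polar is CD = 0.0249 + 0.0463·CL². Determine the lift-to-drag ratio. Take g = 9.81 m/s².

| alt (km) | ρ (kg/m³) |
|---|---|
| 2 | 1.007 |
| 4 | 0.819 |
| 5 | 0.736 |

At 4 km, from the table: ρ = 0.819 kg/m³.
In steady level flight, lift balances weight: W = mg = 23900 × 9.81 = 2.3446×10^5 N.
q = ½ρv² = ½ × 0.819 × 203² = 16880 Pa.
CL = W/(q·S) = 2.3446×10^5 / (16880 × 60.2) = 0.2308.
CD = 0.0249 + 0.0463 × 0.2308² = 0.02737.
L/D = CL/CD = 0.2308 / 0.02737 = 8.43

L/D = 8.43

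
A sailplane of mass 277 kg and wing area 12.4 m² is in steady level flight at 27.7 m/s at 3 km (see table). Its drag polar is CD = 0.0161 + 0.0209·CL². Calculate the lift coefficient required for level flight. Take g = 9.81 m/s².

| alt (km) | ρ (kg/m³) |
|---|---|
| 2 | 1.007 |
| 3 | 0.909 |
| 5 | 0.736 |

CL = 0.628

At 3 km, from the table: ρ = 0.909 kg/m³.
Weight W = mg = 277 × 9.81 = 2717.4 N; in level flight L = W.
q = ½ρv² = ½ × 0.909 × 27.7² = 348.7 Pa.
CL = W/(q·S) = 2717.4 / (348.7 × 12.4) = 0.6284.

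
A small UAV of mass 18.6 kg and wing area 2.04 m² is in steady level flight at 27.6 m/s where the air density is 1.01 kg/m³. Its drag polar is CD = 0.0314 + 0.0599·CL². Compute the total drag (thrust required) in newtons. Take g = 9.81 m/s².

D = 27.2 N

Level flight ⇒ L = W = m·g = 18.6 × 9.81 = 182.47 N.
q = ½ρv² = ½ × 1.01 × 27.6² = 384.7 Pa.
CL = 2W/(ρv²S) = 2×182.47/(1.01×27.6²×2.04) = 0.2325.
CD = 0.0314 + 0.0599 × 0.2325² = 0.03464.
D = q·S·CD = 384.7 × 2.04 × 0.03464 = 27.18 N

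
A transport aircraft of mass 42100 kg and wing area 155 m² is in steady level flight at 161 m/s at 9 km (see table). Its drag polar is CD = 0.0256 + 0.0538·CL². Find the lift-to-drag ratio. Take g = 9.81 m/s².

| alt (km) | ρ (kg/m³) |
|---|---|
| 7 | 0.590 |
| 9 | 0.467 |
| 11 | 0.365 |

At 9 km, from the table: ρ = 0.467 kg/m³.
Weight W = mg = 42100 × 9.81 = 4.13×10^5 N; in level flight L = W.
q = ½ρv² = ½ × 0.467 × 161² = 6053 Pa.
CL = W/(q·S) = 4.13×10^5 / (6053 × 155) = 0.4402.
CD = 0.0256 + 0.0538 × 0.4402² = 0.03603.
L/D = CL/CD = 0.4402 / 0.03603 = 12.2

L/D = 12.2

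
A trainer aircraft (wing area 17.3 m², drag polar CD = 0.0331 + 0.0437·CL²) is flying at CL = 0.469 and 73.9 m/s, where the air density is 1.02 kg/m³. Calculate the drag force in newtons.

D = 2060 N

CD = 0.0331 + 0.0437 × 0.469² = 0.04271
D = ½ρv²S·CD = ½ × 1.02 × 73.9² × 17.3 × 0.04271 = 2060 N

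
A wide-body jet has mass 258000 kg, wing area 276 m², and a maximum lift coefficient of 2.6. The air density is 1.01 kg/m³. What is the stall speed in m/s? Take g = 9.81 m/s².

Weight W = mg = 258000 × 9.81 = 2.531×10^6 N.
V_stall = √(2W/(ρ·S·CL,max)) = √(2 × 2.531×10^6 / (1.01 × 276 × 2.6))
V_stall = √6984 = 83.6 m/s

V_stall = 83.6 m/s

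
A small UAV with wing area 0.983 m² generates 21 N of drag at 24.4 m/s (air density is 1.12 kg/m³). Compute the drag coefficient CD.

From D = ½ρv²S·CD, rearranging gives CD = 2D/(ρv²S).
CD = 2 × 21 / (1.12 × 24.4² × 0.983) = 0.0641

CD = 0.0641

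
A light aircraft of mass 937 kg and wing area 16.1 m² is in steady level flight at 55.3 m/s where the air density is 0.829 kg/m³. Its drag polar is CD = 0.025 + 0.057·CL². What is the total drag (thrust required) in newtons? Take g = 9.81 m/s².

In steady level flight, lift balances weight: W = mg = 937 × 9.81 = 9192 N.
Dynamic pressure q = 0.5 × 0.829 × 55.3² = 1268 Pa.
CL = W/(q·S) = 9192 / (1268 × 16.1) = 0.4504.
CD = 0.025 + 0.057 × 0.4504² = 0.03656.
D = q·S·CD = 1268 × 16.1 × 0.03656 = 746.2 N

D = 746 N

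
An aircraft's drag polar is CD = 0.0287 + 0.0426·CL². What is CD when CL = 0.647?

CD = 0.0287 + 0.0426 × 0.647² = 0.0287 + 0.01783 = 0.0465

CD = 0.0465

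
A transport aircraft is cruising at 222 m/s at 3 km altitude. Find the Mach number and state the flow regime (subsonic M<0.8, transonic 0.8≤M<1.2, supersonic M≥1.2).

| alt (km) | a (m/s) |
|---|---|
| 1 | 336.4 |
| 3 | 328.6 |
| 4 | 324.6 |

M = 0.676 (subsonic)

At 3 km, from the table: a = 328.6 m/s.
M = v/a = 222 / 328.6 = 0.676
M = 0.676 → subsonic.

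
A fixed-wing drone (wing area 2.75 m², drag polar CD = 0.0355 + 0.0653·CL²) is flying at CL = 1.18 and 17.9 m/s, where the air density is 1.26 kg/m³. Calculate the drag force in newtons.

D = 70.2 N

CD = 0.0355 + 0.0653 × 1.18² = 0.1264
D = ½ρv²S·CD = ½ × 1.26 × 17.9² × 2.75 × 0.1264 = 70.2 N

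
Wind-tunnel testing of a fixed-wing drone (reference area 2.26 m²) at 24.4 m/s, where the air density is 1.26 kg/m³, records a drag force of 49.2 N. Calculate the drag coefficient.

CD = 0.058

From D = ½ρv²S·CD, rearranging gives CD = 2D/(ρv²S).
CD = 2 × 49.2 / (1.26 × 24.4² × 2.26) = 0.058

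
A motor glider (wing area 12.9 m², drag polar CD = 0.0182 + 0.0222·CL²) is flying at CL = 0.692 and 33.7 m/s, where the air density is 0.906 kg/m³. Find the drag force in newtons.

D = 191 N

CD = 0.0182 + 0.0222 × 0.692² = 0.02883
D = ½ρv²S·CD = ½ × 0.906 × 33.7² × 12.9 × 0.02883 = 191 N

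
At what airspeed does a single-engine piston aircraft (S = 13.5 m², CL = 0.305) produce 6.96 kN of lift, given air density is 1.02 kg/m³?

L = ½ρv²S·CL ⇒ v = √(2L/(ρ·S·CL))
v = √(2 × 6960 / (1.02 × 13.5 × 0.305)) = √3314 = 57.6 m/s

v = 57.6 m/s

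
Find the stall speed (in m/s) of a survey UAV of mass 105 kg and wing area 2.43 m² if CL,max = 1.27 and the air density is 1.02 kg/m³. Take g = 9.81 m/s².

V_stall = 25.6 m/s

Weight W = mg = 105 × 9.81 = 1030 N.
V_stall = √(2W/(ρ·S·CL,max)) = √(2 × 1030 / (1.02 × 2.43 × 1.27))
V_stall = √654.5 = 25.6 m/s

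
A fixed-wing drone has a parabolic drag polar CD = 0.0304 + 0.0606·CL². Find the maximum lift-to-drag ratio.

For CD = CD0 + K·CL², (L/D)max occurs at CL* = √(CD0/K) and equals 1/(2√(K·CD0)).
(L/D)max = 1/(2√(0.0606 × 0.0304)) = 1/(2 × 0.04292) = 11.6

(L/D)max = 11.6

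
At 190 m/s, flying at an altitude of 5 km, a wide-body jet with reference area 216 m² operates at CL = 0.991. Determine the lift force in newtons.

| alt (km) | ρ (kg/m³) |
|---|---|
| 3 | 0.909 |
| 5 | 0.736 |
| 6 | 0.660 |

L = 2.84×10^6 N

At 5 km, from the table: ρ = 0.736 kg/m³.
Dynamic pressure q = ½ρv² = ½ × 0.736 × 190² = 13280 Pa.
L = q·S·CL = 13280 × 216 × 0.991 = 2.84×10^6 N ≈ 2840 kN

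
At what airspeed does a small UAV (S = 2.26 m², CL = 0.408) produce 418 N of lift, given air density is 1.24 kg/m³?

v = 27 m/s

L = ½ρv²S·CL ⇒ v = √(2L/(ρ·S·CL))
v = √(2 × 418 / (1.24 × 2.26 × 0.408)) = √731.2 = 27 m/s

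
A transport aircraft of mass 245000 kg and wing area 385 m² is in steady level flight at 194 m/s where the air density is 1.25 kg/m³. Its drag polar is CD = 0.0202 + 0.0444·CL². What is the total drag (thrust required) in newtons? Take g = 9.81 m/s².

D = 2.11×10^5 N

In steady level flight, lift balances weight: W = mg = 245000 × 9.81 = 2.4034×10^6 N.
Dynamic pressure q = 0.5 × 1.25 × 194² = 23520 Pa.
Required CL = L/(qS) = 2.4034×10^6/(23520·385) = 0.2654.
CD = 0.0202 + 0.0444 × 0.2654² = 0.02333.
D = q·S·CD = 23520 × 385 × 0.02333 = 2.113×10^5 N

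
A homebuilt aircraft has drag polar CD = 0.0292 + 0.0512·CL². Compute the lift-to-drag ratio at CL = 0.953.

L/D = 12.6

CD = 0.0292 + 0.0512 × 0.953² = 0.0757
L/D = CL/CD = 0.953 / 0.0757 = 12.6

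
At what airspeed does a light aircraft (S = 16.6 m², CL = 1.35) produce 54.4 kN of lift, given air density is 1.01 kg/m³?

L = ½ρv²S·CL ⇒ v = √(2L/(ρ·S·CL))
v = √(2 × 54400 / (1.01 × 16.6 × 1.35)) = √4807 = 69.3 m/s

v = 69.3 m/s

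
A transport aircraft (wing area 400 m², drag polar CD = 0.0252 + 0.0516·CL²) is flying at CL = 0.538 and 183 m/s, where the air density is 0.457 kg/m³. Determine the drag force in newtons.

CD = 0.0252 + 0.0516 × 0.538² = 0.04014
D = ½ρv²S·CD = ½ × 0.457 × 183² × 400 × 0.04014 = 1.23×10^5 N

D = 1.23×10^5 N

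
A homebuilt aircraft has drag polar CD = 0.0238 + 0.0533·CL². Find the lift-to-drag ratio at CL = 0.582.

CD = 0.0238 + 0.0533 × 0.582² = 0.04185
L/D = CL/CD = 0.582 / 0.04185 = 13.9

L/D = 13.9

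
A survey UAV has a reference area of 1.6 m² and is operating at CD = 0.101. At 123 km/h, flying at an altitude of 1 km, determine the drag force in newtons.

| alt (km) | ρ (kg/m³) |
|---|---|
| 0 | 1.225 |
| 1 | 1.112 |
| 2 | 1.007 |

At 1 km, from the table: ρ = 1.112 kg/m³.
Convert speed: v = 123 km/h ÷ 3.6 = 34.17 m/s.
Dynamic pressure q = ½ρv² = ½ × 1.112 × 34.17² = 649.1 Pa.
D = q·S·CD = 649.1 × 1.6 × 0.101 = 105 N

D = 105 N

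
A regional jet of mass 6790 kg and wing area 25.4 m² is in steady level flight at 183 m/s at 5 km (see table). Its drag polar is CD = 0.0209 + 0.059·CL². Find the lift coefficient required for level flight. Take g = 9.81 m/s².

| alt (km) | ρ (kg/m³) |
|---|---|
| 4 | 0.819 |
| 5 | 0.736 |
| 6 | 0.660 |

At 5 km, from the table: ρ = 0.736 kg/m³.
Weight W = mg = 6790 × 9.81 = 66610 N; in level flight L = W.
Dynamic pressure q = 0.5 × 0.736 × 183² = 12320 Pa.
CL = 2W/(ρv²S) = 2×66610/(0.736×183²×25.4) = 0.2128.

CL = 0.213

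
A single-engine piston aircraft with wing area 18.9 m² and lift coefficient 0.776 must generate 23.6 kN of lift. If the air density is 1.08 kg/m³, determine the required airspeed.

L = ½ρv²S·CL ⇒ v = √(2L/(ρ·S·CL))
v = √(2 × 23600 / (1.08 × 18.9 × 0.776)) = √2980 = 54.6 m/s

v = 54.6 m/s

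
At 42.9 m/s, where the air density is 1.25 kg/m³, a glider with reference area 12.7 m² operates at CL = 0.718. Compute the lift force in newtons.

L = 10500 N

Dynamic pressure q = ½ρv² = ½ × 1.25 × 42.9² = 1150 Pa.
L = q·S·CL = 1150 × 12.7 × 0.718 = 10500 N ≈ 10.5 kN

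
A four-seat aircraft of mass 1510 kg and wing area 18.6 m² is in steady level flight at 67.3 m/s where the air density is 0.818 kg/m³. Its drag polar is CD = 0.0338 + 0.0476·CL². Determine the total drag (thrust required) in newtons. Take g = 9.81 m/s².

D = 1470 N

Level flight ⇒ L = W = m·g = 1510 × 9.81 = 14813 N.
q = ½ρv² = ½ × 0.818 × 67.3² = 1852 Pa.
Required CL = L/(qS) = 14813/(1852·18.6) = 0.4299.
CD = 0.0338 + 0.0476 × 0.4299² = 0.0426.
D = q·S·CD = 1852 × 18.6 × 0.0426 = 1468 N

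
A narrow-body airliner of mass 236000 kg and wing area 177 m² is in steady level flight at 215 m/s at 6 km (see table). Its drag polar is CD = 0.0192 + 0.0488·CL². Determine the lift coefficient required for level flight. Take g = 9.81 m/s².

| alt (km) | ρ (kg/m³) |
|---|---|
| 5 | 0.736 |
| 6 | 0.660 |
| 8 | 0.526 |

At 6 km, from the table: ρ = 0.660 kg/m³.
In steady level flight, lift balances weight: W = mg = 236000 × 9.81 = 2.3152×10^6 N.
Dynamic pressure q = 0.5 × 0.66 × 215² = 15250 Pa.
CL = W/(q·S) = 2.3152×10^6 / (15250 × 177) = 0.8575.

CL = 0.857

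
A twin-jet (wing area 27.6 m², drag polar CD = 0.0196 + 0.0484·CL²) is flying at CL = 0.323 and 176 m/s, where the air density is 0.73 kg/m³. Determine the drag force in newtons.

D = 7690 N

CD = 0.0196 + 0.0484 × 0.323² = 0.02465
D = ½ρv²S·CD = ½ × 0.73 × 176² × 27.6 × 0.02465 = 7690 N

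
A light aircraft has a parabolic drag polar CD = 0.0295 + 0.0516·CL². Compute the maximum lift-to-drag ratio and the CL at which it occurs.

(L/D)max = 12.8, at CL = 0.756

For CD = CD0 + K·CL², (L/D)max occurs at CL* = √(CD0/K) and equals 1/(2√(K·CD0)).
(L/D)max = 1/(2√(0.0516 × 0.0295)) = 1/(2 × 0.03902) = 12.8
CL* = √(0.0295/0.0516) = 0.756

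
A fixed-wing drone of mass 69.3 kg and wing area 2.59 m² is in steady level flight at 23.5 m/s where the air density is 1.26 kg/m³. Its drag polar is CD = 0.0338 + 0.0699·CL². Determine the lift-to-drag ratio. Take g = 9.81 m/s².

Weight W = mg = 69.3 × 9.81 = 679.83 N; in level flight L = W.
q = ½ρv² = ½ × 1.26 × 23.5² = 347.9 Pa.
CL = W/(q·S) = 679.83 / (347.9 × 2.59) = 0.7544.
CD = 0.0338 + 0.0699 × 0.7544² = 0.07359.
L/D = CL/CD = 0.7544 / 0.07359 = 10.3

L/D = 10.3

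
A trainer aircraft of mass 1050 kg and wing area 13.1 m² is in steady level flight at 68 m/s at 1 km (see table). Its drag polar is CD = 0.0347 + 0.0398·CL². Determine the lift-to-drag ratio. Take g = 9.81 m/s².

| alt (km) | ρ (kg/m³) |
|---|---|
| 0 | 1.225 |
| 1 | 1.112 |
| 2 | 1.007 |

At 1 km, from the table: ρ = 1.112 kg/m³.
Level flight ⇒ L = W = m·g = 1050 × 9.81 = 10300 N.
Dynamic pressure q = 0.5 × 1.112 × 68² = 2571 Pa.
Required CL = L/(qS) = 10300/(2571·13.1) = 0.3058.
CD = 0.0347 + 0.0398 × 0.3058² = 0.03842.
L/D = CL/CD = 0.3058 / 0.03842 = 7.96

L/D = 7.96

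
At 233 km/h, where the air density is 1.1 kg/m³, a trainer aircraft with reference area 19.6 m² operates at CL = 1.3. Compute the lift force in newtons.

Convert speed: v = 233 km/h ÷ 3.6 = 64.72 m/s.
Dynamic pressure q = ½ρv² = ½ × 1.1 × 64.72² = 2304 Pa.
L = q·S·CL = 2304 × 19.6 × 1.3 = 58700 N ≈ 58.7 kN

L = 58700 N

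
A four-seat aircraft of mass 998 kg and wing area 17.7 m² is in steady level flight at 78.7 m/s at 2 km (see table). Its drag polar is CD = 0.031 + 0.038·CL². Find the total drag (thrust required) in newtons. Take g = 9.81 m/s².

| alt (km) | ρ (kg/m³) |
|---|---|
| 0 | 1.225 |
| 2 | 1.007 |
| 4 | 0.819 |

D = 1780 N

At 2 km, from the table: ρ = 1.007 kg/m³.
Level flight ⇒ L = W = m·g = 998 × 9.81 = 9790.4 N.
Dynamic pressure q = 0.5 × 1.007 × 78.7² = 3119 Pa.
CL = 2W/(ρv²S) = 2×9790.4/(1.007×78.7²×17.7) = 0.1774.
CD = 0.031 + 0.038 × 0.1774² = 0.0322.
D = q·S·CD = 3119 × 17.7 × 0.0322 = 1777 N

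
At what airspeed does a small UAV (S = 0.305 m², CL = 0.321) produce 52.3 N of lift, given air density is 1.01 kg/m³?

v = 32.5 m/s

L = ½ρv²S·CL ⇒ v = √(2L/(ρ·S·CL))
v = √(2 × 52.3 / (1.01 × 0.305 × 0.321)) = √1058 = 32.5 m/s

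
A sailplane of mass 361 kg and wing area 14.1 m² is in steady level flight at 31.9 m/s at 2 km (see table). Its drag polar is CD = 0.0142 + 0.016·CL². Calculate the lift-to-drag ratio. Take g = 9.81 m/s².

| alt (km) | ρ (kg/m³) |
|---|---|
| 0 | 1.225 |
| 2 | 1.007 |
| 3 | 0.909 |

At 2 km, from the table: ρ = 1.007 kg/m³.
Level flight ⇒ L = W = m·g = 361 × 9.81 = 3541.4 N.
q = ½ρv² = ½ × 1.007 × 31.9² = 512.4 Pa.
Required CL = L/(qS) = 3541.4/(512.4·14.1) = 0.4902.
CD = 0.0142 + 0.016 × 0.4902² = 0.01804.
L/D = CL/CD = 0.4902 / 0.01804 = 27.2

L/D = 27.2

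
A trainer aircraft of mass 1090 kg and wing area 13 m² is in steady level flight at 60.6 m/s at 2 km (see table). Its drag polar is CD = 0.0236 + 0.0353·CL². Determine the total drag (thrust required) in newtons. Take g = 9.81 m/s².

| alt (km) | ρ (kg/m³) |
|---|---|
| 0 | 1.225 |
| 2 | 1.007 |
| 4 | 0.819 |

At 2 km, from the table: ρ = 1.007 kg/m³.
Weight W = mg = 1090 × 9.81 = 10693 N; in level flight L = W.
q = ½ρv² = ½ × 1.007 × 60.6² = 1849 Pa.
Required CL = L/(qS) = 10693/(1849·13) = 0.4448.
CD = 0.0236 + 0.0353 × 0.4448² = 0.03059.
D = q·S·CD = 1849 × 13 × 0.03059 = 735.2 N

D = 735 N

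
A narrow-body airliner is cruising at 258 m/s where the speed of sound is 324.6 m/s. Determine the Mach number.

M = v/a = 258 / 324.6 = 0.795

M = 0.795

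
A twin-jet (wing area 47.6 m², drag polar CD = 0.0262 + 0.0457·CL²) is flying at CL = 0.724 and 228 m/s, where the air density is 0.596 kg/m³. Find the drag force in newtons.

D = 37000 N

CD = 0.0262 + 0.0457 × 0.724² = 0.05015
D = ½ρv²S·CD = ½ × 0.596 × 228² × 47.6 × 0.05015 = 37000 N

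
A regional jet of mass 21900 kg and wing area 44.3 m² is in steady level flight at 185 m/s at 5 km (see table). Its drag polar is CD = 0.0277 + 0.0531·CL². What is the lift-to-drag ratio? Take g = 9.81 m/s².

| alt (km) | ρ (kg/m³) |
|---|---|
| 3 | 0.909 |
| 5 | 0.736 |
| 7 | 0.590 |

At 5 km, from the table: ρ = 0.736 kg/m³.
In steady level flight, lift balances weight: W = mg = 21900 × 9.81 = 2.1484×10^5 N.
q = ½ρv² = ½ × 0.736 × 185² = 12590 Pa.
CL = 2W/(ρv²S) = 2×2.1484×10^5/(0.736×185²×44.3) = 0.3851.
CD = 0.0277 + 0.0531 × 0.3851² = 0.03557.
L/D = CL/CD = 0.3851 / 0.03557 = 10.8

L/D = 10.8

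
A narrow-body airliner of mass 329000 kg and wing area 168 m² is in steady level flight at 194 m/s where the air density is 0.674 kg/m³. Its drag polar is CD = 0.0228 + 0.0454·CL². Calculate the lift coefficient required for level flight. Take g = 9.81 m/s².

CL = 1.51

In steady level flight, lift balances weight: W = mg = 329000 × 9.81 = 3.2275×10^6 N.
q = ½ρv² = ½ × 0.674 × 194² = 12680 Pa.
Required CL = L/(qS) = 3.2275×10^6/(12680·168) = 1.515.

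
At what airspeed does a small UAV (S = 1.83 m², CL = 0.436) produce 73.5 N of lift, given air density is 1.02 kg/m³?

v = 13.4 m/s

L = ½ρv²S·CL ⇒ v = √(2L/(ρ·S·CL))
v = √(2 × 73.5 / (1.02 × 1.83 × 0.436)) = √180.6 = 13.4 m/s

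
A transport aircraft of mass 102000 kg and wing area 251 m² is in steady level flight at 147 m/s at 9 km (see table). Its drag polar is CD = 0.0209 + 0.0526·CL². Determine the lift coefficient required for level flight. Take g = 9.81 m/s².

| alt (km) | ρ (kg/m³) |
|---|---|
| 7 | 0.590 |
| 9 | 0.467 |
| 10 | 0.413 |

At 9 km, from the table: ρ = 0.467 kg/m³.
Weight W = mg = 102000 × 9.81 = 1.0006×10^6 N; in level flight L = W.
Dynamic pressure q = 0.5 × 0.467 × 147² = 5046 Pa.
CL = 2W/(ρv²S) = 2×1.0006×10^6/(0.467×147²×251) = 0.7901.

CL = 0.79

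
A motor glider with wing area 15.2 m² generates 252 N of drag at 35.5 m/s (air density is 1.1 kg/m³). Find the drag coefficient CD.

CD = 0.0239

From D = ½ρv²S·CD, rearranging gives CD = 2D/(ρv²S).
CD = 2 × 252 / (1.1 × 35.5² × 15.2) = 0.0239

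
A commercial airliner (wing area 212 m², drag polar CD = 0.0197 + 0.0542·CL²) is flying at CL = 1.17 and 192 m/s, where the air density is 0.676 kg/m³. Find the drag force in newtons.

CD = 0.0197 + 0.0542 × 1.17² = 0.09389
D = ½ρv²S·CD = ½ × 0.676 × 192² × 212 × 0.09389 = 2.48×10^5 N

D = 2.48×10^5 N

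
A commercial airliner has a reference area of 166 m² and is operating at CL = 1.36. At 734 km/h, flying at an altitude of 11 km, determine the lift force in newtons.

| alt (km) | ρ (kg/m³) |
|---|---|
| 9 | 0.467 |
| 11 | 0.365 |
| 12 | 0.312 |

At 11 km, from the table: ρ = 0.365 kg/m³.
Convert speed: v = 734 km/h ÷ 3.6 = 203.9 m/s.
L = ½ρv²S·CL = ½ × 0.365 × 203.9² × 166 × 1.36 = 1.71×10^6 N ≈ 1710 kN

L = 1.71×10^6 N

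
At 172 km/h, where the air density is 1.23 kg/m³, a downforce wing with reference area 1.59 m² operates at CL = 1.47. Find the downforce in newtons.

Convert speed: v = 172 km/h ÷ 3.6 = 47.78 m/s.
L = ½ρv²S·CL = ½ × 1.23 × 47.78² × 1.59 × 1.47 = 3280 N

L = 3280 N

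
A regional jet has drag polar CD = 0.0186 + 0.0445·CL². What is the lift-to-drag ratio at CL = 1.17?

CD = 0.0186 + 0.0445 × 1.17² = 0.07952
L/D = CL/CD = 1.17 / 0.07952 = 14.7

L/D = 14.7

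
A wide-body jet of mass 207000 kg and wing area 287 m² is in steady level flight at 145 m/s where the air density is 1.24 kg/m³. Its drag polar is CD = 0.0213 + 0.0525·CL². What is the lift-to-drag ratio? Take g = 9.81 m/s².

L/D = 14.8

Level flight ⇒ L = W = m·g = 207000 × 9.81 = 2.0307×10^6 N.
q = ½ρv² = ½ × 1.24 × 145² = 13040 Pa.
CL = 2W/(ρv²S) = 2×2.0307×10^6/(1.24×145²×287) = 0.5428.
CD = 0.0213 + 0.0525 × 0.5428² = 0.03677.
L/D = CL/CD = 0.5428 / 0.03677 = 14.8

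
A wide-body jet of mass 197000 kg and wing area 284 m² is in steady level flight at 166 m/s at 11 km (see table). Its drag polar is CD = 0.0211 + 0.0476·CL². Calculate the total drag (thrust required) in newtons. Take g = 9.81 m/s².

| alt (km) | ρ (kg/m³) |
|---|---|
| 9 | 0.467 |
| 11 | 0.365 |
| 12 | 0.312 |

At 11 km, from the table: ρ = 0.365 kg/m³.
Level flight ⇒ L = W = m·g = 197000 × 9.81 = 1.9326×10^6 N.
Dynamic pressure q = 0.5 × 0.365 × 166² = 5029 Pa.
CL = W/(q·S) = 1.9326×10^6 / (5029 × 284) = 1.353.
CD = 0.0211 + 0.0476 × 1.353² = 0.1083.
D = q·S·CD = 5029 × 284 × 0.1083 = 1.546×10^5 N

D = 1.55×10^5 N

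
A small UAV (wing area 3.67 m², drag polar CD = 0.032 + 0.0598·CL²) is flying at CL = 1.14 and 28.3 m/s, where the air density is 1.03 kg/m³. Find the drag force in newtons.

D = 166 N

CD = 0.032 + 0.0598 × 1.14² = 0.1097
D = ½ρv²S·CD = ½ × 1.03 × 28.3² × 3.67 × 0.1097 = 166 N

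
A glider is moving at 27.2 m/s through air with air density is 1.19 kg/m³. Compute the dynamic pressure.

q = ½ρv² = ½ × 1.19 × 27.2² = 440 Pa

q = 440 Pa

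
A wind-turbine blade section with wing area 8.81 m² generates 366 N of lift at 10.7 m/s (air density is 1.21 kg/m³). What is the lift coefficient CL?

CL = 0.6

From L = ½ρv²S·CL, rearranging gives CL = 2L/(ρv²S).
CL = 2 × 366 / (1.21 × 10.7² × 8.81) = 0.6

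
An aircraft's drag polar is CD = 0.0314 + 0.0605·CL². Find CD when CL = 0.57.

CD = 0.0314 + 0.0605 × 0.57² = 0.0314 + 0.01966 = 0.0511

CD = 0.0511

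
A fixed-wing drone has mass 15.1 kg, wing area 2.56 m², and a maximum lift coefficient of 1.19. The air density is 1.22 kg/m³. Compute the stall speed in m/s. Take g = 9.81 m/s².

V_stall = 8.93 m/s

Weight W = mg = 15.1 × 9.81 = 148.1 N.
V_stall = √(2W/(ρ·S·CL,max)) = √(2 × 148.1 / (1.22 × 2.56 × 1.19))
V_stall = √79.71 = 8.93 m/s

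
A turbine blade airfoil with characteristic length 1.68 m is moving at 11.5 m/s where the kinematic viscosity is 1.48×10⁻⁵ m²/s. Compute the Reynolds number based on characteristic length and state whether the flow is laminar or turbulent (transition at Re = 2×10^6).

Re = 1.31×10^6 (laminar)

Re = v·c/ν = 11.5 × 1.68 / (1.48×10⁻⁵) = 1.31×10^6
Since 1.31×10^6 < 2×10^6, the flow is laminar.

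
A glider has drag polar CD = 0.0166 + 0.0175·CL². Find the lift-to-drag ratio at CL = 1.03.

CD = 0.0166 + 0.0175 × 1.03² = 0.03517
L/D = CL/CD = 1.03 / 0.03517 = 29.3

L/D = 29.3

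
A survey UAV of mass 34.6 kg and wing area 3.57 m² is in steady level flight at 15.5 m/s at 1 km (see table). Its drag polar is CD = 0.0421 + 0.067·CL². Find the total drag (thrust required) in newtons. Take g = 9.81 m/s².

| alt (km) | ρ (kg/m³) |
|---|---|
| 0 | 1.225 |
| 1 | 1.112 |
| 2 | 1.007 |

At 1 km, from the table: ρ = 1.112 kg/m³.
In steady level flight, lift balances weight: W = mg = 34.6 × 9.81 = 339.43 N.
q = ½ρv² = ½ × 1.112 × 15.5² = 133.6 Pa.
CL = W/(q·S) = 339.43 / (133.6 × 3.57) = 0.7118.
CD = 0.0421 + 0.067 × 0.7118² = 0.07604.
D = q·S·CD = 133.6 × 3.57 × 0.07604 = 36.26 N

D = 36.3 N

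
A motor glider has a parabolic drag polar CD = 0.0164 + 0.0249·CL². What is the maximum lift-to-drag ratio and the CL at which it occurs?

(L/D)max = 24.7, at CL = 0.812

For CD = CD0 + K·CL², (L/D)max occurs at CL* = √(CD0/K) and equals 1/(2√(K·CD0)).
(L/D)max = 1/(2√(0.0249 × 0.0164)) = 1/(2 × 0.02021) = 24.7
CL* = √(0.0164/0.0249) = 0.812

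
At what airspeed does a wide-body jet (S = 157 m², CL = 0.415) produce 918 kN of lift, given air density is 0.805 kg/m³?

L = ½ρv²S·CL ⇒ v = √(2L/(ρ·S·CL))
v = √(2 × 9.18×10^5 / (0.805 × 157 × 0.415)) = √35000 = 187 m/s

v = 187 m/s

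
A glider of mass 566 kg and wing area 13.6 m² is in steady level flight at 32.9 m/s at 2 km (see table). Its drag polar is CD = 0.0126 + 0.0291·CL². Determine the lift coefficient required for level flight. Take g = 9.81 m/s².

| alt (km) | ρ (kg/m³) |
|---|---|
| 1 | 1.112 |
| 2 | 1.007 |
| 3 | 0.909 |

CL = 0.749

At 2 km, from the table: ρ = 1.007 kg/m³.
Weight W = mg = 566 × 9.81 = 5552.5 N; in level flight L = W.
Dynamic pressure q = 0.5 × 1.007 × 32.9² = 545 Pa.
CL = 2W/(ρv²S) = 2×5552.5/(1.007×32.9²×13.6) = 0.7491.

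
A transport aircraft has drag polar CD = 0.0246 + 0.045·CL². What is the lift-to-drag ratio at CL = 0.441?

CD = 0.0246 + 0.045 × 0.441² = 0.03335
L/D = CL/CD = 0.441 / 0.03335 = 13.2

L/D = 13.2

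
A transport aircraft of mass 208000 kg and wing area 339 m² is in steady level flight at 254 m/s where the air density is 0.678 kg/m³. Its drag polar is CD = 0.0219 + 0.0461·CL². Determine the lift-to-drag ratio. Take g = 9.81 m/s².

Weight W = mg = 208000 × 9.81 = 2.0405×10^6 N; in level flight L = W.
Dynamic pressure q = 0.5 × 0.678 × 254² = 21870 Pa.
CL = W/(q·S) = 2.0405×10^6 / (21870 × 339) = 0.2752.
CD = 0.0219 + 0.0461 × 0.2752² = 0.02539.
L/D = CL/CD = 0.2752 / 0.02539 = 10.8

L/D = 10.8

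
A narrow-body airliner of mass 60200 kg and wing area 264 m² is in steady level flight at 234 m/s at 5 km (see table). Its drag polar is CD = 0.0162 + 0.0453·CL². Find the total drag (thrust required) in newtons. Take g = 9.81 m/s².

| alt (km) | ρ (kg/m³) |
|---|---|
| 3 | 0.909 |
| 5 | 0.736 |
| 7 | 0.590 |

At 5 km, from the table: ρ = 0.736 kg/m³.
Level flight ⇒ L = W = m·g = 60200 × 9.81 = 5.9056×10^5 N.
Dynamic pressure q = 0.5 × 0.736 × 234² = 20150 Pa.
Required CL = L/(qS) = 5.9056×10^5/(20150·264) = 0.111.
CD = 0.0162 + 0.0453 × 0.111² = 0.01676.
D = q·S·CD = 20150 × 264 × 0.01676 = 89150 N

D = 89100 N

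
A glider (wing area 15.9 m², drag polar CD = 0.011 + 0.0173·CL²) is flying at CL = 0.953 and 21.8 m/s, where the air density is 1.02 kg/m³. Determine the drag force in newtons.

D = 103 N

CD = 0.011 + 0.0173 × 0.953² = 0.02671
D = ½ρv²S·CD = ½ × 1.02 × 21.8² × 15.9 × 0.02671 = 103 N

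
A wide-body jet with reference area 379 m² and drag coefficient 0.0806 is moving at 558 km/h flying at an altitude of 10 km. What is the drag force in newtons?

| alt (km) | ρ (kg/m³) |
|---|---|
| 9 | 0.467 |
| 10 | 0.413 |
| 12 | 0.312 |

At 10 km, from the table: ρ = 0.413 kg/m³.
Convert speed: v = 558 km/h ÷ 3.6 = 155 m/s.
D = ½ρv²S·CD = ½ × 0.413 × 155² × 379 × 0.0806 = 1.52×10^5 N ≈ 152 kN

D = 1.52×10^5 N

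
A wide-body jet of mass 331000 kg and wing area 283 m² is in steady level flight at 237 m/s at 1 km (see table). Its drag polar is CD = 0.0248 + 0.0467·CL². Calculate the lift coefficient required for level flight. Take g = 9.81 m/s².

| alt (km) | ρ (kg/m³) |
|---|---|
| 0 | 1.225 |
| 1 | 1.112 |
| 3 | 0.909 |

At 1 km, from the table: ρ = 1.112 kg/m³.
Weight W = mg = 331000 × 9.81 = 3.2471×10^6 N; in level flight L = W.
Dynamic pressure q = 0.5 × 1.112 × 237² = 31230 Pa.
CL = W/(q·S) = 3.2471×10^6 / (31230 × 283) = 0.3674.

CL = 0.367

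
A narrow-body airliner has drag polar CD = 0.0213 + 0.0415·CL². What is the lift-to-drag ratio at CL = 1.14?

CD = 0.0213 + 0.0415 × 1.14² = 0.07523
L/D = CL/CD = 1.14 / 0.07523 = 15.2

L/D = 15.2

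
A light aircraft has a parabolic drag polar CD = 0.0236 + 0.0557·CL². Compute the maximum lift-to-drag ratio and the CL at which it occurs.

(L/D)max = 13.8, at CL = 0.651

For CD = CD0 + K·CL², (L/D)max occurs at CL* = √(CD0/K) and equals 1/(2√(K·CD0)).
(L/D)max = 1/(2√(0.0557 × 0.0236)) = 1/(2 × 0.03626) = 13.8
CL* = √(0.0236/0.0557) = 0.651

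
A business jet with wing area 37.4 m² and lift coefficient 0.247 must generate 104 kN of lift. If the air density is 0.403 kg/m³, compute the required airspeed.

L = ½ρv²S·CL ⇒ v = √(2L/(ρ·S·CL))
v = √(2 × 1.04×10^5 / (0.403 × 37.4 × 0.247)) = √55870 = 236 m/s

v = 236 m/s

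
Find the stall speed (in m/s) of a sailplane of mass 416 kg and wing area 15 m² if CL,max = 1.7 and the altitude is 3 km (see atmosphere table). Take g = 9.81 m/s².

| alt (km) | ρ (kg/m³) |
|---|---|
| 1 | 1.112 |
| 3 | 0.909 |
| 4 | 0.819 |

V_stall = 18.8 m/s

At 3 km, from the table: ρ = 0.909 kg/m³.
Stall occurs when L = W at CL,max. W = mg = 416 × 9.81 = 4081 N.
From L = ½ρV²S·CL,max = W: V_stall = √(2W/(ρSCL,max)) = √(2·4081/(0.909·15·1.7))
V_stall = √352.1 = 18.8 m/s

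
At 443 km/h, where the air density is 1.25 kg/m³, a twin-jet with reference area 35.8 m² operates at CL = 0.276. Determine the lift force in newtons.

L = 93500 N

Convert speed: v = 443 km/h ÷ 3.6 = 123.1 m/s.
Dynamic pressure q = ½ρv² = ½ × 1.25 × 123.1² = 9464 Pa.
L = q·S·CL = 9464 × 35.8 × 0.276 = 93500 N ≈ 93.5 kN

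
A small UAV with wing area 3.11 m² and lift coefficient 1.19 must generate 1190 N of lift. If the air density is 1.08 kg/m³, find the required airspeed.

L = ½ρv²S·CL ⇒ v = √(2L/(ρ·S·CL))
v = √(2 × 1190 / (1.08 × 3.11 × 1.19)) = √595.5 = 24.4 m/s

v = 24.4 m/s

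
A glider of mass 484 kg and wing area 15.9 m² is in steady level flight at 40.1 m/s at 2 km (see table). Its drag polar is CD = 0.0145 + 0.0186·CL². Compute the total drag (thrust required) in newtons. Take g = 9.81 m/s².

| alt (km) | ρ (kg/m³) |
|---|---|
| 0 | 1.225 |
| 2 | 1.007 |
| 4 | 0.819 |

At 2 km, from the table: ρ = 1.007 kg/m³.
Level flight ⇒ L = W = m·g = 484 × 9.81 = 4748 N.
Dynamic pressure q = 0.5 × 1.007 × 40.1² = 809.6 Pa.
Required CL = L/(qS) = 4748/(809.6·15.9) = 0.3688.
CD = 0.0145 + 0.0186 × 0.3688² = 0.01703.
D = q·S·CD = 809.6 × 15.9 × 0.01703 = 219.2 N

D = 219 N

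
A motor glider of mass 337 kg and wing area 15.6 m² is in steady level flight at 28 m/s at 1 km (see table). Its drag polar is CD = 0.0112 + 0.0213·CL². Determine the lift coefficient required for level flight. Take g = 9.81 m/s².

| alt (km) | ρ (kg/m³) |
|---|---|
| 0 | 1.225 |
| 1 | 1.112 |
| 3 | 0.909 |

CL = 0.486

At 1 km, from the table: ρ = 1.112 kg/m³.
Weight W = mg = 337 × 9.81 = 3306 N; in level flight L = W.
Dynamic pressure q = 0.5 × 1.112 × 28² = 435.9 Pa.
CL = W/(q·S) = 3306 / (435.9 × 15.6) = 0.4862.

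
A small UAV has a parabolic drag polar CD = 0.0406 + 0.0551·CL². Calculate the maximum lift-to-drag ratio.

(L/D)max = 10.6

For CD = CD0 + K·CL², (L/D)max occurs at CL* = √(CD0/K) and equals 1/(2√(K·CD0)).
(L/D)max = 1/(2√(0.0551 × 0.0406)) = 1/(2 × 0.0473) = 10.6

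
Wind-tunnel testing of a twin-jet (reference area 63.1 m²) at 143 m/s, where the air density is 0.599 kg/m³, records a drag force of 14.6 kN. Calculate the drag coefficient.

From D = ½ρv²S·CD, rearranging gives CD = 2D/(ρv²S).
CD = 2 × 14600 / (0.599 × 143² × 63.1) = 0.0378

CD = 0.0378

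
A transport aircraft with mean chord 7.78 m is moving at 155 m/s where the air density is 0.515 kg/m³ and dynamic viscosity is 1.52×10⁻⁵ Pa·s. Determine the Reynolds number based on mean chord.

Re = 4.09×10^7

Re = ρ·v·c/μ = 0.515 × 155 × 7.78 / (1.52×10⁻⁵) = 4.09×10^7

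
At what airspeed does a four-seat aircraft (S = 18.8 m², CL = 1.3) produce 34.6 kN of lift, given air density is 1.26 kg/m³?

L = ½ρv²S·CL ⇒ v = √(2L/(ρ·S·CL))
v = √(2 × 34600 / (1.26 × 18.8 × 1.3)) = √2247 = 47.4 m/s

v = 47.4 m/s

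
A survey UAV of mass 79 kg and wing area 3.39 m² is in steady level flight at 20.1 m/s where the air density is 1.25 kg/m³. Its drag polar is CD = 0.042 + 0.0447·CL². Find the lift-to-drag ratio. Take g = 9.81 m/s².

L/D = 11.5

Weight W = mg = 79 × 9.81 = 774.99 N; in level flight L = W.
Dynamic pressure q = 0.5 × 1.25 × 20.1² = 252.5 Pa.
Required CL = L/(qS) = 774.99/(252.5·3.39) = 0.9054.
CD = 0.042 + 0.0447 × 0.9054² = 0.07864.
L/D = CL/CD = 0.9054 / 0.07864 = 11.5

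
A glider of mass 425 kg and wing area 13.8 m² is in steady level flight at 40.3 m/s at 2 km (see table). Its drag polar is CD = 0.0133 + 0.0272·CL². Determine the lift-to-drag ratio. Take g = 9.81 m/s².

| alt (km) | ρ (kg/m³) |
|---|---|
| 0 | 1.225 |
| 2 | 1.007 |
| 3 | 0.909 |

At 2 km, from the table: ρ = 1.007 kg/m³.
In steady level flight, lift balances weight: W = mg = 425 × 9.81 = 4169.2 N.
Dynamic pressure q = 0.5 × 1.007 × 40.3² = 817.7 Pa.
Required CL = L/(qS) = 4169.2/(817.7·13.8) = 0.3695.
CD = 0.0133 + 0.0272 × 0.3695² = 0.01701.
L/D = CL/CD = 0.3695 / 0.01701 = 21.7

L/D = 21.7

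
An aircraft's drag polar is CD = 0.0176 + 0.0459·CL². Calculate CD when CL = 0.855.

CD = 0.0512

CD = 0.0176 + 0.0459 × 0.855² = 0.0176 + 0.03355 = 0.0512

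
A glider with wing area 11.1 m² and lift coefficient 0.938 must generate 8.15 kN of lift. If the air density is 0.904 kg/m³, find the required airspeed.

L = ½ρv²S·CL ⇒ v = √(2L/(ρ·S·CL))
v = √(2 × 8150 / (0.904 × 11.1 × 0.938)) = √1732 = 41.6 m/s

v = 41.6 m/s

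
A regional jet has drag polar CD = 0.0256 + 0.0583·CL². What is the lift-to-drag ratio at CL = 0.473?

L/D = 12.2

CD = 0.0256 + 0.0583 × 0.473² = 0.03864
L/D = CL/CD = 0.473 / 0.03864 = 12.2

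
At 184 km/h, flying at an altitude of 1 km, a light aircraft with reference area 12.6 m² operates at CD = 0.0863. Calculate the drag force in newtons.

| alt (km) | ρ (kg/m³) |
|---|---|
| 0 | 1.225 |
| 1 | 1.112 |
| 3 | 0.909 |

D = 1580 N

At 1 km, from the table: ρ = 1.112 kg/m³.
Convert speed: v = 184 km/h ÷ 3.6 = 51.11 m/s.
Dynamic pressure q = ½ρv² = ½ × 1.112 × 51.11² = 1452 Pa.
D = q·S·CD = 1452 × 12.6 × 0.0863 = 1580 N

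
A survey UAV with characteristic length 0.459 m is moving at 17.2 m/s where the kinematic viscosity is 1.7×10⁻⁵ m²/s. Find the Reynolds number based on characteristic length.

Re = 4.64×10^5

Re = v·c/ν = 17.2 × 0.459 / (1.7×10⁻⁵) = 4.64×10^5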